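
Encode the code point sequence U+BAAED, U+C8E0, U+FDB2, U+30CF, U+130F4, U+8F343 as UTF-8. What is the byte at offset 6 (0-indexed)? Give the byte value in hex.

U+BAAED → 4-byte form F2 BA AB AD at offsets 0–3.
U+C8E0 → 3-byte form EC A3 A0 at offsets 4–6.
Offset 6 falls in char 2's range; it's byte 3 of EC A3 A0 = 0xA0.

0xA0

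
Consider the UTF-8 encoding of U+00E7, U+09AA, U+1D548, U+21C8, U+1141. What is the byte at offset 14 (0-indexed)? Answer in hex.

0x81

U+00E7 → 2-byte form C3 A7 at offsets 0–1.
U+09AA → 3-byte form E0 A6 AA at offsets 2–4.
U+1D548 → 4-byte form F0 9D 95 88 at offsets 5–8.
U+21C8 → 3-byte form E2 87 88 at offsets 9–11.
U+1141 → 3-byte form E1 85 81 at offsets 12–14.
Offset 14 falls in char 5's range; it's byte 3 of E1 85 81 = 0x81.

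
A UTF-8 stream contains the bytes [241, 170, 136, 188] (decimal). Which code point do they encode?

Leading byte 0xF1 = 11110001 matches 11110xxx → 4-byte sequence.
Byte 1: 0xF1 = 11110001, payload 001 (3 bits).
Byte 2: 0xAA = 10101010 (10xxxxxx ✓), payload 101010.
Byte 3: 0x88 = 10001000 (10xxxxxx ✓), payload 001000.
Byte 4: 0xBC = 10111100 (10xxxxxx ✓), payload 111100.
Concatenate: 001101010001000111100 = 0x6A23C (21 bits → U+6A23C).

U+6A23C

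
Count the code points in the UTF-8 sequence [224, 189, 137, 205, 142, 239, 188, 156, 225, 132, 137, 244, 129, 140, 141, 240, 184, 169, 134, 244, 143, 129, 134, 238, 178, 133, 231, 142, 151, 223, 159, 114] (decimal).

11

Byte at offset 0: 0xE0 = 11100000 → 3-byte char (#1). Advance 3.
Byte at offset 3: 0xCD = 11001101 → 2-byte char (#2). Advance 2.
Byte at offset 5: 0xEF = 11101111 → 3-byte char (#3). Advance 3.
Byte at offset 8: 0xE1 = 11100001 → 3-byte char (#4). Advance 3.
Byte at offset 11: 0xF4 = 11110100 → 4-byte char (#5). Advance 4.
Byte at offset 15: 0xF0 = 11110000 → 4-byte char (#6). Advance 4.
Byte at offset 19: 0xF4 = 11110100 → 4-byte char (#7). Advance 4.
Byte at offset 23: 0xEE = 11101110 → 3-byte char (#8). Advance 3.
Byte at offset 26: 0xE7 = 11100111 → 3-byte char (#9). Advance 3.
Byte at offset 29: 0xDF = 11011111 → 2-byte char (#10). Advance 2.
Byte at offset 31: 0x72 = 01110010 → 1-byte char (#11). Advance 1.
Reached end at offset 32 after 11 code points.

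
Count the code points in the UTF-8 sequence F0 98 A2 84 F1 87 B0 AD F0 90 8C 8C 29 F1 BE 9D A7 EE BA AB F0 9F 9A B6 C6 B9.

8

Byte at offset 0: 0xF0 = 11110000 → 4-byte char (#1). Advance 4.
Byte at offset 4: 0xF1 = 11110001 → 4-byte char (#2). Advance 4.
Byte at offset 8: 0xF0 = 11110000 → 4-byte char (#3). Advance 4.
Byte at offset 12: 0x29 = 00101001 → 1-byte char (#4). Advance 1.
Byte at offset 13: 0xF1 = 11110001 → 4-byte char (#5). Advance 4.
Byte at offset 17: 0xEE = 11101110 → 3-byte char (#6). Advance 3.
Byte at offset 20: 0xF0 = 11110000 → 4-byte char (#7). Advance 4.
Byte at offset 24: 0xC6 = 11000110 → 2-byte char (#8). Advance 2.
Reached end at offset 26 after 8 code points.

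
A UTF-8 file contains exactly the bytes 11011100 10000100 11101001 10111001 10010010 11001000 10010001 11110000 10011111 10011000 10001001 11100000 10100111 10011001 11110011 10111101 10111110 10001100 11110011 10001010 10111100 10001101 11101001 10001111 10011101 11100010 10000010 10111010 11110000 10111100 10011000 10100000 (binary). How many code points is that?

10

Byte at offset 0: 0xDC = 11011100 → 2-byte char (#1). Advance 2.
Byte at offset 2: 0xE9 = 11101001 → 3-byte char (#2). Advance 3.
Byte at offset 5: 0xC8 = 11001000 → 2-byte char (#3). Advance 2.
Byte at offset 7: 0xF0 = 11110000 → 4-byte char (#4). Advance 4.
Byte at offset 11: 0xE0 = 11100000 → 3-byte char (#5). Advance 3.
Byte at offset 14: 0xF3 = 11110011 → 4-byte char (#6). Advance 4.
Byte at offset 18: 0xF3 = 11110011 → 4-byte char (#7). Advance 4.
Byte at offset 22: 0xE9 = 11101001 → 3-byte char (#8). Advance 3.
Byte at offset 25: 0xE2 = 11100010 → 3-byte char (#9). Advance 3.
Byte at offset 28: 0xF0 = 11110000 → 4-byte char (#10). Advance 4.
Reached end at offset 32 after 10 code points.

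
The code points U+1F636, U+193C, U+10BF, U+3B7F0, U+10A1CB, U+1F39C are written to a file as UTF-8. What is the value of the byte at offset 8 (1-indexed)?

1-indexed offset 8 is 0-indexed offset 7.
U+1F636 → 4-byte form F0 9F 98 B6 at offsets 0–3.
U+193C → 3-byte form E1 A4 BC at offsets 4–6.
U+10BF → 3-byte form E1 82 BF at offsets 7–9.
Offset 7 falls in char 3's range; it's byte 1 of E1 82 BF = 0xE1.

0xE1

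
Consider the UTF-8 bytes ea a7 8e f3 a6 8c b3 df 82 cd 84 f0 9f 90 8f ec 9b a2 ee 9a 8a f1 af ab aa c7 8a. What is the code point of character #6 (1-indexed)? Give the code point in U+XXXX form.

Offset 0: leading byte 0xEA = 11101010 → 3-byte char #1 = EA A7 8E.
Offset 3: leading byte 0xF3 = 11110011 → 4-byte char #2 = F3 A6 8C B3.
Offset 7: leading byte 0xDF = 11011111 → 2-byte char #3 = DF 82.
Offset 9: leading byte 0xCD = 11001101 → 2-byte char #4 = CD 84.
Offset 11: leading byte 0xF0 = 11110000 → 4-byte char #5 = F0 9F 90 8F.
Offset 15: leading byte 0xEC = 11101100 → 3-byte char #6 = EC 9B A2.
Leading byte 0xEC = 11101100 matches 1110xxxx → 3-byte sequence.
Byte 1: 0xEC = 11101100, payload 1100 (4 bits).
Byte 2: 0x9B = 10011011 (10xxxxxx ✓), payload 011011.
Byte 3: 0xA2 = 10100010 (10xxxxxx ✓), payload 100010.
Concatenate: 1100011011100010 = 0xC6E2 (16 bits → U+C6E2).

U+C6E2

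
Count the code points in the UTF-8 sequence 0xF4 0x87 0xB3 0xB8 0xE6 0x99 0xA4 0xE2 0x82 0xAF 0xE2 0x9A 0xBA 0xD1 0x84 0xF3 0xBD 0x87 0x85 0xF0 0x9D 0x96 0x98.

Byte at offset 0: 0xF4 = 11110100 → 4-byte char (#1). Advance 4.
Byte at offset 4: 0xE6 = 11100110 → 3-byte char (#2). Advance 3.
Byte at offset 7: 0xE2 = 11100010 → 3-byte char (#3). Advance 3.
Byte at offset 10: 0xE2 = 11100010 → 3-byte char (#4). Advance 3.
Byte at offset 13: 0xD1 = 11010001 → 2-byte char (#5). Advance 2.
Byte at offset 15: 0xF3 = 11110011 → 4-byte char (#6). Advance 4.
Byte at offset 19: 0xF0 = 11110000 → 4-byte char (#7). Advance 4.
Reached end at offset 23 after 7 code points.

7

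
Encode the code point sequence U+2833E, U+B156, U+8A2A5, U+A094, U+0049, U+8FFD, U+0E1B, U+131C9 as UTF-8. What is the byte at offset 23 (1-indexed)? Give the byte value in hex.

0x93

1-indexed offset 23 is 0-indexed offset 22.
U+2833E → 4-byte form F0 A8 8C BE at offsets 0–3.
U+B156 → 3-byte form EB 85 96 at offsets 4–6.
U+8A2A5 → 4-byte form F2 8A 8A A5 at offsets 7–10.
U+A094 → 3-byte form EA 82 94 at offsets 11–13.
U+0049 → 1-byte form 49 at offsets 14–14.
U+8FFD → 3-byte form E8 BF BD at offsets 15–17.
U+0E1B → 3-byte form E0 B8 9B at offsets 18–20.
U+131C9 → 4-byte form F0 93 87 89 at offsets 21–24.
Offset 22 falls in char 8's range; it's byte 2 of F0 93 87 89 = 0x93.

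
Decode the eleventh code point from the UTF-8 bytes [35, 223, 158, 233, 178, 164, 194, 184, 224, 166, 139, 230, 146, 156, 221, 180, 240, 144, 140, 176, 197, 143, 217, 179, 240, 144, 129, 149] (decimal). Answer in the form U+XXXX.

U+10055

Offset 0: leading byte 0x23 = 00100011 → 1-byte char #1 = 23.
Offset 1: leading byte 0xDF = 11011111 → 2-byte char #2 = DF 9E.
Offset 3: leading byte 0xE9 = 11101001 → 3-byte char #3 = E9 B2 A4.
Offset 6: leading byte 0xC2 = 11000010 → 2-byte char #4 = C2 B8.
Offset 8: leading byte 0xE0 = 11100000 → 3-byte char #5 = E0 A6 8B.
Offset 11: leading byte 0xE6 = 11100110 → 3-byte char #6 = E6 92 9C.
Offset 14: leading byte 0xDD = 11011101 → 2-byte char #7 = DD B4.
Offset 16: leading byte 0xF0 = 11110000 → 4-byte char #8 = F0 90 8C B0.
Offset 20: leading byte 0xC5 = 11000101 → 2-byte char #9 = C5 8F.
Offset 22: leading byte 0xD9 = 11011001 → 2-byte char #10 = D9 B3.
Offset 24: leading byte 0xF0 = 11110000 → 4-byte char #11 = F0 90 81 95.
Leading byte 0xF0 = 11110000 matches 11110xxx → 4-byte sequence.
Byte 1: 0xF0 = 11110000, payload 000 (3 bits).
Byte 2: 0x90 = 10010000 (10xxxxxx ✓), payload 010000.
Byte 3: 0x81 = 10000001 (10xxxxxx ✓), payload 000001.
Byte 4: 0x95 = 10010101 (10xxxxxx ✓), payload 010101.
Concatenate: 000010000000001010101 = 0x10055 (21 bits → U+10055).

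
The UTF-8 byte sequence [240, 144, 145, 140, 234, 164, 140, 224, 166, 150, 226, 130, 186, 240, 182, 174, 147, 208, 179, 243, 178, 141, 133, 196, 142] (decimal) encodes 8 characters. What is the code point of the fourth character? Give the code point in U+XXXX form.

Offset 0: leading byte 0xF0 = 11110000 → 4-byte char #1 = F0 90 91 8C.
Offset 4: leading byte 0xEA = 11101010 → 3-byte char #2 = EA A4 8C.
Offset 7: leading byte 0xE0 = 11100000 → 3-byte char #3 = E0 A6 96.
Offset 10: leading byte 0xE2 = 11100010 → 3-byte char #4 = E2 82 BA.
Leading byte 0xE2 = 11100010 matches 1110xxxx → 3-byte sequence.
Byte 1: 0xE2 = 11100010, payload 0010 (4 bits).
Byte 2: 0x82 = 10000010 (10xxxxxx ✓), payload 000010.
Byte 3: 0xBA = 10111010 (10xxxxxx ✓), payload 111010.
Concatenate: 0010000010111010 = 0x20BA (16 bits → U+20BA).

U+20BA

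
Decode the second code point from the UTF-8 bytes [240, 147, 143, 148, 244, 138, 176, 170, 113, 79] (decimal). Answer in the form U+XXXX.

U+10AC2A

Offset 0: leading byte 0xF0 = 11110000 → 4-byte char #1 = F0 93 8F 94.
Offset 4: leading byte 0xF4 = 11110100 → 4-byte char #2 = F4 8A B0 AA.
Leading byte 0xF4 = 11110100 matches 11110xxx → 4-byte sequence.
Byte 1: 0xF4 = 11110100, payload 100 (3 bits).
Byte 2: 0x8A = 10001010 (10xxxxxx ✓), payload 001010.
Byte 3: 0xB0 = 10110000 (10xxxxxx ✓), payload 110000.
Byte 4: 0xAA = 10101010 (10xxxxxx ✓), payload 101010.
Concatenate: 100001010110000101010 = 0x10AC2A (21 bits → U+10AC2A).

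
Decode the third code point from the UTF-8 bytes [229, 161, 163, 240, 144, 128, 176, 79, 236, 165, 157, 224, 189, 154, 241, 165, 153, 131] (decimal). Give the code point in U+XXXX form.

Offset 0: leading byte 0xE5 = 11100101 → 3-byte char #1 = E5 A1 A3.
Offset 3: leading byte 0xF0 = 11110000 → 4-byte char #2 = F0 90 80 B0.
Offset 7: leading byte 0x4F = 01001111 → 1-byte char #3 = 4F.
Leading byte 0x4F = 01001111 matches 0xxxxxxx → 1-byte sequence.
Byte 1: 0x4F = 01001111, payload 1001111 (7 bits).
Concatenate: 1001111 = 0x4F (7 bits → U+004F).

U+004F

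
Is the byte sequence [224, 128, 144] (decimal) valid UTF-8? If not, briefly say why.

Leading byte 0xE0 = 11100000 → 3-byte form.
Continuation bytes all match 10xxxxxx. Payload decodes to 0x10.
But 0x10 < 0x800, the minimum for a 3-byte sequence — this is an overlong encoding.

invalid (overlong encoding)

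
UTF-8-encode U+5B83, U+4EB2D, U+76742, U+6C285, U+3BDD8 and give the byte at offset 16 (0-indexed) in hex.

0xBB

U+5B83 → 3-byte form E5 AE 83 at offsets 0–2.
U+4EB2D → 4-byte form F1 8E AC AD at offsets 3–6.
U+76742 → 4-byte form F1 B6 9D 82 at offsets 7–10.
U+6C285 → 4-byte form F1 AC 8A 85 at offsets 11–14.
U+3BDD8 → 4-byte form F0 BB B7 98 at offsets 15–18.
Offset 16 falls in char 5's range; it's byte 2 of F0 BB B7 98 = 0xBB.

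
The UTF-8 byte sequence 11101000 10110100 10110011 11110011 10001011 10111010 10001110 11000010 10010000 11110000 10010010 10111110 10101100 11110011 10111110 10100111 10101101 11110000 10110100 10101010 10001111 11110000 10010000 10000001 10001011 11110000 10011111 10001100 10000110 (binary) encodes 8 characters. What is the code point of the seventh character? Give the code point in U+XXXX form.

U+1004B

Offset 0: leading byte 0xE8 = 11101000 → 3-byte char #1 = E8 B4 B3.
Offset 3: leading byte 0xF3 = 11110011 → 4-byte char #2 = F3 8B BA 8E.
Offset 7: leading byte 0xC2 = 11000010 → 2-byte char #3 = C2 90.
Offset 9: leading byte 0xF0 = 11110000 → 4-byte char #4 = F0 92 BE AC.
Offset 13: leading byte 0xF3 = 11110011 → 4-byte char #5 = F3 BE A7 AD.
Offset 17: leading byte 0xF0 = 11110000 → 4-byte char #6 = F0 B4 AA 8F.
Offset 21: leading byte 0xF0 = 11110000 → 4-byte char #7 = F0 90 81 8B.
Leading byte 0xF0 = 11110000 matches 11110xxx → 4-byte sequence.
Byte 1: 0xF0 = 11110000, payload 000 (3 bits).
Byte 2: 0x90 = 10010000 (10xxxxxx ✓), payload 010000.
Byte 3: 0x81 = 10000001 (10xxxxxx ✓), payload 000001.
Byte 4: 0x8B = 10001011 (10xxxxxx ✓), payload 001011.
Concatenate: 000010000000001001011 = 0x1004B (21 bits → U+1004B).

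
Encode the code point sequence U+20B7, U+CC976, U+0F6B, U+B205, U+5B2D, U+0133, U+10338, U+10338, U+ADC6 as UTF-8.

E2 82 B7 F3 8C A5 B6 E0 BD AB EB 88 85 E5 AC AD C4 B3 F0 90 8C B8 F0 90 8C B8 EA B7 86

U+20B7: 3-byte form → E2 82 B7.
U+CC976: 4-byte form → F3 8C A5 B6.
U+0F6B: 3-byte form → E0 BD AB.
U+B205: 3-byte form → EB 88 85.
U+5B2D: 3-byte form → E5 AC AD.
U+0133: 2-byte form → C4 B3.
U+10338: 4-byte form → F0 90 8C B8.
U+10338: 4-byte form → F0 90 8C B8.
U+ADC6: 3-byte form → EA B7 86.
Concatenated (29 bytes): E2 82 B7 F3 8C A5 B6 E0 BD AB EB 88 85 E5 AC AD C4 B3 F0 90 8C B8 F0 90 8C B8 EA B7 86.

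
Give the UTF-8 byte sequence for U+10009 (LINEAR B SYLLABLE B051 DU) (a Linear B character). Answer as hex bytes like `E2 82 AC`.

U+10009 = 0x10009 = 65545 decimal. In range U+10000–U+10FFFF → 4-byte form: 11110xxx 10xxxxxx 10xxxxxx 10xxxxxx.
Binary (21 bits): 000010000000000001001.
Split 3+6+6+6: 000 | 010000 | 000000 | 001001.
Byte 1: 11110000 = 0xF0.
Byte 2: 10010000 = 0x90.
Byte 3: 10000000 = 0x80.
Byte 4: 10001001 = 0x89.

F0 90 80 89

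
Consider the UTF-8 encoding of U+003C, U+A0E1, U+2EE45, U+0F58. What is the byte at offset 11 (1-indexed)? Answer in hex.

0x98

1-indexed offset 11 is 0-indexed offset 10.
U+003C → 1-byte form 3C at offsets 0–0.
U+A0E1 → 3-byte form EA 83 A1 at offsets 1–3.
U+2EE45 → 4-byte form F0 AE B9 85 at offsets 4–7.
U+0F58 → 3-byte form E0 BD 98 at offsets 8–10.
Offset 10 falls in char 4's range; it's byte 3 of E0 BD 98 = 0x98.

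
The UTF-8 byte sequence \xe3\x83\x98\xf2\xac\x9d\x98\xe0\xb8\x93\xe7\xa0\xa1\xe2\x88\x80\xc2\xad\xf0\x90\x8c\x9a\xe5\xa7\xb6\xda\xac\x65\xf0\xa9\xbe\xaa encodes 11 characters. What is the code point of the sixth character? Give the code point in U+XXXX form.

Offset 0: leading byte 0xE3 = 11100011 → 3-byte char #1 = E3 83 98.
Offset 3: leading byte 0xF2 = 11110010 → 4-byte char #2 = F2 AC 9D 98.
Offset 7: leading byte 0xE0 = 11100000 → 3-byte char #3 = E0 B8 93.
Offset 10: leading byte 0xE7 = 11100111 → 3-byte char #4 = E7 A0 A1.
Offset 13: leading byte 0xE2 = 11100010 → 3-byte char #5 = E2 88 80.
Offset 16: leading byte 0xC2 = 11000010 → 2-byte char #6 = C2 AD.
Leading byte 0xC2 = 11000010 matches 110xxxxx → 2-byte sequence.
Byte 1: 0xC2 = 11000010, payload 00010 (5 bits).
Byte 2: 0xAD = 10101101 (10xxxxxx ✓), payload 101101.
Concatenate: 00010101101 = 0xAD (11 bits → U+00AD).

U+00AD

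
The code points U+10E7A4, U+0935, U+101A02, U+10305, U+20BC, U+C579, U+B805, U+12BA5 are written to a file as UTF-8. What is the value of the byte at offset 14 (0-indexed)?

0x85

U+10E7A4 → 4-byte form F4 8E 9E A4 at offsets 0–3.
U+0935 → 3-byte form E0 A4 B5 at offsets 4–6.
U+101A02 → 4-byte form F4 81 A8 82 at offsets 7–10.
U+10305 → 4-byte form F0 90 8C 85 at offsets 11–14.
Offset 14 falls in char 4's range; it's byte 4 of F0 90 8C 85 = 0x85.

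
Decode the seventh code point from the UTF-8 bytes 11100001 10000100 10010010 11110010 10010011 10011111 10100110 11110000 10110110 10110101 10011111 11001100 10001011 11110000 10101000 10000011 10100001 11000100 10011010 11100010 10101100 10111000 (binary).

Offset 0: leading byte 0xE1 = 11100001 → 3-byte char #1 = E1 84 92.
Offset 3: leading byte 0xF2 = 11110010 → 4-byte char #2 = F2 93 9F A6.
Offset 7: leading byte 0xF0 = 11110000 → 4-byte char #3 = F0 B6 B5 9F.
Offset 11: leading byte 0xCC = 11001100 → 2-byte char #4 = CC 8B.
Offset 13: leading byte 0xF0 = 11110000 → 4-byte char #5 = F0 A8 83 A1.
Offset 17: leading byte 0xC4 = 11000100 → 2-byte char #6 = C4 9A.
Offset 19: leading byte 0xE2 = 11100010 → 3-byte char #7 = E2 AC B8.
Leading byte 0xE2 = 11100010 matches 1110xxxx → 3-byte sequence.
Byte 1: 0xE2 = 11100010, payload 0010 (4 bits).
Byte 2: 0xAC = 10101100 (10xxxxxx ✓), payload 101100.
Byte 3: 0xB8 = 10111000 (10xxxxxx ✓), payload 111000.
Concatenate: 0010101100111000 = 0x2B38 (16 bits → U+2B38).

U+2B38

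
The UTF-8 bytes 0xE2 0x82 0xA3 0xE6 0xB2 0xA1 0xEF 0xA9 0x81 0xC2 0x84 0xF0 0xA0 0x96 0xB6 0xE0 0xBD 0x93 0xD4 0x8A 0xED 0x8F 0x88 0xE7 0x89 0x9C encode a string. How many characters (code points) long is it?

Byte at offset 0: 0xE2 = 11100010 → 3-byte char (#1). Advance 3.
Byte at offset 3: 0xE6 = 11100110 → 3-byte char (#2). Advance 3.
Byte at offset 6: 0xEF = 11101111 → 3-byte char (#3). Advance 3.
Byte at offset 9: 0xC2 = 11000010 → 2-byte char (#4). Advance 2.
Byte at offset 11: 0xF0 = 11110000 → 4-byte char (#5). Advance 4.
Byte at offset 15: 0xE0 = 11100000 → 3-byte char (#6). Advance 3.
Byte at offset 18: 0xD4 = 11010100 → 2-byte char (#7). Advance 2.
Byte at offset 20: 0xED = 11101101 → 3-byte char (#8). Advance 3.
Byte at offset 23: 0xE7 = 11100111 → 3-byte char (#9). Advance 3.
Reached end at offset 26 after 9 code points.

9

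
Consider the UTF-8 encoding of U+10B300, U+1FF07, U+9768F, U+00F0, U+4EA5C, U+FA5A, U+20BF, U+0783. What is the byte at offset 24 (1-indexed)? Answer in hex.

0xBF

1-indexed offset 24 is 0-indexed offset 23.
U+10B300 → 4-byte form F4 8B 8C 80 at offsets 0–3.
U+1FF07 → 4-byte form F0 9F BC 87 at offsets 4–7.
U+9768F → 4-byte form F2 97 9A 8F at offsets 8–11.
U+00F0 → 2-byte form C3 B0 at offsets 12–13.
U+4EA5C → 4-byte form F1 8E A9 9C at offsets 14–17.
U+FA5A → 3-byte form EF A9 9A at offsets 18–20.
U+20BF → 3-byte form E2 82 BF at offsets 21–23.
Offset 23 falls in char 7's range; it's byte 3 of E2 82 BF = 0xBF.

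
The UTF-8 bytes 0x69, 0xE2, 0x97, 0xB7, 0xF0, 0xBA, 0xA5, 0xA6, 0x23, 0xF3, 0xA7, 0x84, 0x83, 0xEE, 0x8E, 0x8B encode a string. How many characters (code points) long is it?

Byte at offset 0: 0x69 = 01101001 → 1-byte char (#1). Advance 1.
Byte at offset 1: 0xE2 = 11100010 → 3-byte char (#2). Advance 3.
Byte at offset 4: 0xF0 = 11110000 → 4-byte char (#3). Advance 4.
Byte at offset 8: 0x23 = 00100011 → 1-byte char (#4). Advance 1.
Byte at offset 9: 0xF3 = 11110011 → 4-byte char (#5). Advance 4.
Byte at offset 13: 0xEE = 11101110 → 3-byte char (#6). Advance 3.
Reached end at offset 16 after 6 code points.

6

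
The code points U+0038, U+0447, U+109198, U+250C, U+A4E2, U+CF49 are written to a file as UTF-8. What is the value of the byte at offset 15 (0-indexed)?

0x89

U+0038 → 1-byte form 38 at offsets 0–0.
U+0447 → 2-byte form D1 87 at offsets 1–2.
U+109198 → 4-byte form F4 89 86 98 at offsets 3–6.
U+250C → 3-byte form E2 94 8C at offsets 7–9.
U+A4E2 → 3-byte form EA 93 A2 at offsets 10–12.
U+CF49 → 3-byte form EC BD 89 at offsets 13–15.
Offset 15 falls in char 6's range; it's byte 3 of EC BD 89 = 0x89.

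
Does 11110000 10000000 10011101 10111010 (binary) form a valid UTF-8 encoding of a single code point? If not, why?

invalid (overlong encoding)

Leading byte 0xF0 = 11110000 → 4-byte form.
Continuation bytes all match 10xxxxxx. Payload decodes to 0x77A.
But 0x77A < 0x10000, the minimum for a 4-byte sequence — this is an overlong encoding.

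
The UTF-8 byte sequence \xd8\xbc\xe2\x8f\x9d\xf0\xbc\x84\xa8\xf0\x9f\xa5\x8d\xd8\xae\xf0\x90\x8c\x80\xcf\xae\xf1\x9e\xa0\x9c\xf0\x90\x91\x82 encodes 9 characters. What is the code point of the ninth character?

U+10442

Offset 0: leading byte 0xD8 = 11011000 → 2-byte char #1 = D8 BC.
Offset 2: leading byte 0xE2 = 11100010 → 3-byte char #2 = E2 8F 9D.
Offset 5: leading byte 0xF0 = 11110000 → 4-byte char #3 = F0 BC 84 A8.
Offset 9: leading byte 0xF0 = 11110000 → 4-byte char #4 = F0 9F A5 8D.
Offset 13: leading byte 0xD8 = 11011000 → 2-byte char #5 = D8 AE.
Offset 15: leading byte 0xF0 = 11110000 → 4-byte char #6 = F0 90 8C 80.
Offset 19: leading byte 0xCF = 11001111 → 2-byte char #7 = CF AE.
Offset 21: leading byte 0xF1 = 11110001 → 4-byte char #8 = F1 9E A0 9C.
Offset 25: leading byte 0xF0 = 11110000 → 4-byte char #9 = F0 90 91 82.
Leading byte 0xF0 = 11110000 matches 11110xxx → 4-byte sequence.
Byte 1: 0xF0 = 11110000, payload 000 (3 bits).
Byte 2: 0x90 = 10010000 (10xxxxxx ✓), payload 010000.
Byte 3: 0x91 = 10010001 (10xxxxxx ✓), payload 010001.
Byte 4: 0x82 = 10000010 (10xxxxxx ✓), payload 000010.
Concatenate: 000010000010001000010 = 0x10442 (21 bits → U+10442).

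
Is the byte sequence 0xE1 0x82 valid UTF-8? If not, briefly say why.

Leading byte 0xE1 = 11100001 → 3-byte form, but only 2 bytes are present.

invalid (sequence truncated)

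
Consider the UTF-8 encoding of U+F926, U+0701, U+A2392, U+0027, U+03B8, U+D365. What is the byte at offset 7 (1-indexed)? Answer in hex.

1-indexed offset 7 is 0-indexed offset 6.
U+F926 → 3-byte form EF A4 A6 at offsets 0–2.
U+0701 → 2-byte form DC 81 at offsets 3–4.
U+A2392 → 4-byte form F2 A2 8E 92 at offsets 5–8.
Offset 6 falls in char 3's range; it's byte 2 of F2 A2 8E 92 = 0xA2.

0xA2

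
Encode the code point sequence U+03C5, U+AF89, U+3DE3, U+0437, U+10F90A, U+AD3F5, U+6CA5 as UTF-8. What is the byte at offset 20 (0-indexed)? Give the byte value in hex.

U+03C5 → 2-byte form CF 85 at offsets 0–1.
U+AF89 → 3-byte form EA BE 89 at offsets 2–4.
U+3DE3 → 3-byte form E3 B7 A3 at offsets 5–7.
U+0437 → 2-byte form D0 B7 at offsets 8–9.
U+10F90A → 4-byte form F4 8F A4 8A at offsets 10–13.
U+AD3F5 → 4-byte form F2 AD 8F B5 at offsets 14–17.
U+6CA5 → 3-byte form E6 B2 A5 at offsets 18–20.
Offset 20 falls in char 7's range; it's byte 3 of E6 B2 A5 = 0xA5.

0xA5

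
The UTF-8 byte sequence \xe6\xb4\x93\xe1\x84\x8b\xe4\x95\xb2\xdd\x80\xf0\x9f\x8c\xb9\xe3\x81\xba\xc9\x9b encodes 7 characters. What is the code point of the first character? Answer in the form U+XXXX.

Offset 0: leading byte 0xE6 = 11100110 → 3-byte char #1 = E6 B4 93.
Leading byte 0xE6 = 11100110 matches 1110xxxx → 3-byte sequence.
Byte 1: 0xE6 = 11100110, payload 0110 (4 bits).
Byte 2: 0xB4 = 10110100 (10xxxxxx ✓), payload 110100.
Byte 3: 0x93 = 10010011 (10xxxxxx ✓), payload 010011.
Concatenate: 0110110100010011 = 0x6D13 (16 bits → U+6D13).

U+6D13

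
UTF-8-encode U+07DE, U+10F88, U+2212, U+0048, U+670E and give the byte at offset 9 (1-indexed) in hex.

0x92

1-indexed offset 9 is 0-indexed offset 8.
U+07DE → 2-byte form DF 9E at offsets 0–1.
U+10F88 → 4-byte form F0 90 BE 88 at offsets 2–5.
U+2212 → 3-byte form E2 88 92 at offsets 6–8.
Offset 8 falls in char 3's range; it's byte 3 of E2 88 92 = 0x92.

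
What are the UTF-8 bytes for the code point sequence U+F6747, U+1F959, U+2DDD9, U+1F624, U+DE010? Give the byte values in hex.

F3 B6 9D 87 F0 9F A5 99 F0 AD B7 99 F0 9F 98 A4 F3 9E 80 90

U+F6747: 4-byte form → F3 B6 9D 87.
U+1F959: 4-byte form → F0 9F A5 99.
U+2DDD9: 4-byte form → F0 AD B7 99.
U+1F624: 4-byte form → F0 9F 98 A4.
U+DE010: 4-byte form → F3 9E 80 90.
Concatenated (20 bytes): F3 B6 9D 87 F0 9F A5 99 F0 AD B7 99 F0 9F 98 A4 F3 9E 80 90.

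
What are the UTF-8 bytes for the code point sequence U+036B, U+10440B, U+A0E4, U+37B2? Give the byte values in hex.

U+036B: 2-byte form → CD AB.
U+10440B: 4-byte form → F4 84 90 8B.
U+A0E4: 3-byte form → EA 83 A4.
U+37B2: 3-byte form → E3 9E B2.
Concatenated (12 bytes): CD AB F4 84 90 8B EA 83 A4 E3 9E B2.

CD AB F4 84 90 8B EA 83 A4 E3 9E B2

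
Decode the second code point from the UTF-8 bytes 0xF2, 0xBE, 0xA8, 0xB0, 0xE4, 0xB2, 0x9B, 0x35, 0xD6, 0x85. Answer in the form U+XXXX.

U+4C9B

Offset 0: leading byte 0xF2 = 11110010 → 4-byte char #1 = F2 BE A8 B0.
Offset 4: leading byte 0xE4 = 11100100 → 3-byte char #2 = E4 B2 9B.
Leading byte 0xE4 = 11100100 matches 1110xxxx → 3-byte sequence.
Byte 1: 0xE4 = 11100100, payload 0100 (4 bits).
Byte 2: 0xB2 = 10110010 (10xxxxxx ✓), payload 110010.
Byte 3: 0x9B = 10011011 (10xxxxxx ✓), payload 011011.
Concatenate: 0100110010011011 = 0x4C9B (16 bits → U+4C9B).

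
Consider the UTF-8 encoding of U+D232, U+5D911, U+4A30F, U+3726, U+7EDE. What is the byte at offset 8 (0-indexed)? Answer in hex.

0x8A

U+D232 → 3-byte form ED 88 B2 at offsets 0–2.
U+5D911 → 4-byte form F1 9D A4 91 at offsets 3–6.
U+4A30F → 4-byte form F1 8A 8C 8F at offsets 7–10.
Offset 8 falls in char 3's range; it's byte 2 of F1 8A 8C 8F = 0x8A.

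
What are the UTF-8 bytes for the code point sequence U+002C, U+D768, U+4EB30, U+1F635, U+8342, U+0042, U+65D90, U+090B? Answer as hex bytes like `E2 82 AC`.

U+002C: 1-byte form → 2C.
U+D768: 3-byte form → ED 9D A8.
U+4EB30: 4-byte form → F1 8E AC B0.
U+1F635: 4-byte form → F0 9F 98 B5.
U+8342: 3-byte form → E8 8D 82.
U+0042: 1-byte form → 42.
U+65D90: 4-byte form → F1 A5 B6 90.
U+090B: 3-byte form → E0 A4 8B.
Concatenated (23 bytes): 2C ED 9D A8 F1 8E AC B0 F0 9F 98 B5 E8 8D 82 42 F1 A5 B6 90 E0 A4 8B.

2C ED 9D A8 F1 8E AC B0 F0 9F 98 B5 E8 8D 82 42 F1 A5 B6 90 E0 A4 8B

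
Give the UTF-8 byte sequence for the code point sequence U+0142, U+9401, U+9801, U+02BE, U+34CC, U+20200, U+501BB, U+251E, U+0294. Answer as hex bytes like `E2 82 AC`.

U+0142: 2-byte form → C5 82.
U+9401: 3-byte form → E9 90 81.
U+9801: 3-byte form → E9 A0 81.
U+02BE: 2-byte form → CA BE.
U+34CC: 3-byte form → E3 93 8C.
U+20200: 4-byte form → F0 A0 88 80.
U+501BB: 4-byte form → F1 90 86 BB.
U+251E: 3-byte form → E2 94 9E.
U+0294: 2-byte form → CA 94.
Concatenated (26 bytes): C5 82 E9 90 81 E9 A0 81 CA BE E3 93 8C F0 A0 88 80 F1 90 86 BB E2 94 9E CA 94.

C5 82 E9 90 81 E9 A0 81 CA BE E3 93 8C F0 A0 88 80 F1 90 86 BB E2 94 9E CA 94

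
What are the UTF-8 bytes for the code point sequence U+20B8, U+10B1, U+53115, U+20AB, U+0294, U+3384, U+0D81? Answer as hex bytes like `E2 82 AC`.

E2 82 B8 E1 82 B1 F1 93 84 95 E2 82 AB CA 94 E3 8E 84 E0 B6 81

U+20B8: 3-byte form → E2 82 B8.
U+10B1: 3-byte form → E1 82 B1.
U+53115: 4-byte form → F1 93 84 95.
U+20AB: 3-byte form → E2 82 AB.
U+0294: 2-byte form → CA 94.
U+3384: 3-byte form → E3 8E 84.
U+0D81: 3-byte form → E0 B6 81.
Concatenated (21 bytes): E2 82 B8 E1 82 B1 F1 93 84 95 E2 82 AB CA 94 E3 8E 84 E0 B6 81.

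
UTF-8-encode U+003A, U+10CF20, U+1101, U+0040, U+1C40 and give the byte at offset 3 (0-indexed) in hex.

0xBC

U+003A → 1-byte form 3A at offsets 0–0.
U+10CF20 → 4-byte form F4 8C BC A0 at offsets 1–4.
Offset 3 falls in char 2's range; it's byte 3 of F4 8C BC A0 = 0xBC.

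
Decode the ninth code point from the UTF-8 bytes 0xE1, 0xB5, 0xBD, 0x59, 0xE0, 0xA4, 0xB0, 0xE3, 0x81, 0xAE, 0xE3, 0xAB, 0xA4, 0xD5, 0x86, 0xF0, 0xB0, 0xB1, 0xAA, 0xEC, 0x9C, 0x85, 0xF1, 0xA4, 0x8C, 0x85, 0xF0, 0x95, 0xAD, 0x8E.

U+64305

Offset 0: leading byte 0xE1 = 11100001 → 3-byte char #1 = E1 B5 BD.
Offset 3: leading byte 0x59 = 01011001 → 1-byte char #2 = 59.
Offset 4: leading byte 0xE0 = 11100000 → 3-byte char #3 = E0 A4 B0.
Offset 7: leading byte 0xE3 = 11100011 → 3-byte char #4 = E3 81 AE.
Offset 10: leading byte 0xE3 = 11100011 → 3-byte char #5 = E3 AB A4.
Offset 13: leading byte 0xD5 = 11010101 → 2-byte char #6 = D5 86.
Offset 15: leading byte 0xF0 = 11110000 → 4-byte char #7 = F0 B0 B1 AA.
Offset 19: leading byte 0xEC = 11101100 → 3-byte char #8 = EC 9C 85.
Offset 22: leading byte 0xF1 = 11110001 → 4-byte char #9 = F1 A4 8C 85.
Leading byte 0xF1 = 11110001 matches 11110xxx → 4-byte sequence.
Byte 1: 0xF1 = 11110001, payload 001 (3 bits).
Byte 2: 0xA4 = 10100100 (10xxxxxx ✓), payload 100100.
Byte 3: 0x8C = 10001100 (10xxxxxx ✓), payload 001100.
Byte 4: 0x85 = 10000101 (10xxxxxx ✓), payload 000101.
Concatenate: 001100100001100000101 = 0x64305 (21 bits → U+64305).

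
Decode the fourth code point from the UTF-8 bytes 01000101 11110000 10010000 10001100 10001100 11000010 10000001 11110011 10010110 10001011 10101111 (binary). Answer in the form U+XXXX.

Offset 0: leading byte 0x45 = 01000101 → 1-byte char #1 = 45.
Offset 1: leading byte 0xF0 = 11110000 → 4-byte char #2 = F0 90 8C 8C.
Offset 5: leading byte 0xC2 = 11000010 → 2-byte char #3 = C2 81.
Offset 7: leading byte 0xF3 = 11110011 → 4-byte char #4 = F3 96 8B AF.
Leading byte 0xF3 = 11110011 matches 11110xxx → 4-byte sequence.
Byte 1: 0xF3 = 11110011, payload 011 (3 bits).
Byte 2: 0x96 = 10010110 (10xxxxxx ✓), payload 010110.
Byte 3: 0x8B = 10001011 (10xxxxxx ✓), payload 001011.
Byte 4: 0xAF = 10101111 (10xxxxxx ✓), payload 101111.
Concatenate: 011010110001011101111 = 0xD62EF (21 bits → U+D62EF).

U+D62EF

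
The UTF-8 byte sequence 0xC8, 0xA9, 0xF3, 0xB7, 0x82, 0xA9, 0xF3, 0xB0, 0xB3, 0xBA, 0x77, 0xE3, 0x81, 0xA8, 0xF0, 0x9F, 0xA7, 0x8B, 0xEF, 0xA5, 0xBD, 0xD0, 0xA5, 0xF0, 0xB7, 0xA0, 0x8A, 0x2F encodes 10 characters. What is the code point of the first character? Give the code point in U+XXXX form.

Offset 0: leading byte 0xC8 = 11001000 → 2-byte char #1 = C8 A9.
Leading byte 0xC8 = 11001000 matches 110xxxxx → 2-byte sequence.
Byte 1: 0xC8 = 11001000, payload 01000 (5 bits).
Byte 2: 0xA9 = 10101001 (10xxxxxx ✓), payload 101001.
Concatenate: 01000101001 = 0x229 (11 bits → U+0229).

U+0229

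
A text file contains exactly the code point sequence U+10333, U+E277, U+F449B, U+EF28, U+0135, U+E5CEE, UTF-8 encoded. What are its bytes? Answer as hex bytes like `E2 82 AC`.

U+10333: 4-byte form → F0 90 8C B3.
U+E277: 3-byte form → EE 89 B7.
U+F449B: 4-byte form → F3 B4 92 9B.
U+EF28: 3-byte form → EE BC A8.
U+0135: 2-byte form → C4 B5.
U+E5CEE: 4-byte form → F3 A5 B3 AE.
Concatenated (20 bytes): F0 90 8C B3 EE 89 B7 F3 B4 92 9B EE BC A8 C4 B5 F3 A5 B3 AE.

F0 90 8C B3 EE 89 B7 F3 B4 92 9B EE BC A8 C4 B5 F3 A5 B3 AE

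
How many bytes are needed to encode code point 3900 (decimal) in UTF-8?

3

U+0F3C = 0xF3C. UTF-8 uses 1 byte below 0x80, 2 below 0x800, 3 below 0x10000, 4 up to 0x10FFFF. 0xF3C is in U+0800–U+FFFF → 3 bytes.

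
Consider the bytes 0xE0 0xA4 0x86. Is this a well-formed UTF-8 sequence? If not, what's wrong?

valid

Leading byte 0xE0 = 11100000 → 3-byte form.
Continuation bytes 0xA4=10100100, 0x86=10000110 all match 10xxxxxx.
Decoded value 0x906 is ≥ 0x800 (shortest form) and not a surrogate.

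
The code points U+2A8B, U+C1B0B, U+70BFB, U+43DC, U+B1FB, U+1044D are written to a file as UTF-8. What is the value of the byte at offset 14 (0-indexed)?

0xEB

U+2A8B → 3-byte form E2 AA 8B at offsets 0–2.
U+C1B0B → 4-byte form F3 81 AC 8B at offsets 3–6.
U+70BFB → 4-byte form F1 B0 AF BB at offsets 7–10.
U+43DC → 3-byte form E4 8F 9C at offsets 11–13.
U+B1FB → 3-byte form EB 87 BB at offsets 14–16.
Offset 14 falls in char 5's range; it's byte 1 of EB 87 BB = 0xEB.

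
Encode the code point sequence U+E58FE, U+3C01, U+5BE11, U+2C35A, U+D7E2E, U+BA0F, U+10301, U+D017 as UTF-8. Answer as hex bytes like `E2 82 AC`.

F3 A5 A3 BE E3 B0 81 F1 9B B8 91 F0 AC 8D 9A F3 97 B8 AE EB A8 8F F0 90 8C 81 ED 80 97

U+E58FE: 4-byte form → F3 A5 A3 BE.
U+3C01: 3-byte form → E3 B0 81.
U+5BE11: 4-byte form → F1 9B B8 91.
U+2C35A: 4-byte form → F0 AC 8D 9A.
U+D7E2E: 4-byte form → F3 97 B8 AE.
U+BA0F: 3-byte form → EB A8 8F.
U+10301: 4-byte form → F0 90 8C 81.
U+D017: 3-byte form → ED 80 97.
Concatenated (29 bytes): F3 A5 A3 BE E3 B0 81 F1 9B B8 91 F0 AC 8D 9A F3 97 B8 AE EB A8 8F F0 90 8C 81 ED 80 97.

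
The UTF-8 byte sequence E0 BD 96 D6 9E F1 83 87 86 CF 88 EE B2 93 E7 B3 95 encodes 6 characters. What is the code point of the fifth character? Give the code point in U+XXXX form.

U+EC93

Offset 0: leading byte 0xE0 = 11100000 → 3-byte char #1 = E0 BD 96.
Offset 3: leading byte 0xD6 = 11010110 → 2-byte char #2 = D6 9E.
Offset 5: leading byte 0xF1 = 11110001 → 4-byte char #3 = F1 83 87 86.
Offset 9: leading byte 0xCF = 11001111 → 2-byte char #4 = CF 88.
Offset 11: leading byte 0xEE = 11101110 → 3-byte char #5 = EE B2 93.
Leading byte 0xEE = 11101110 matches 1110xxxx → 3-byte sequence.
Byte 1: 0xEE = 11101110, payload 1110 (4 bits).
Byte 2: 0xB2 = 10110010 (10xxxxxx ✓), payload 110010.
Byte 3: 0x93 = 10010011 (10xxxxxx ✓), payload 010011.
Concatenate: 1110110010010011 = 0xEC93 (16 bits → U+EC93).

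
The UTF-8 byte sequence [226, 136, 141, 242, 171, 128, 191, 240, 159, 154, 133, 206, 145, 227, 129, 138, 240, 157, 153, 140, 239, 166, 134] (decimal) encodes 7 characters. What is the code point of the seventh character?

U+F986

Offset 0: leading byte 0xE2 = 11100010 → 3-byte char #1 = E2 88 8D.
Offset 3: leading byte 0xF2 = 11110010 → 4-byte char #2 = F2 AB 80 BF.
Offset 7: leading byte 0xF0 = 11110000 → 4-byte char #3 = F0 9F 9A 85.
Offset 11: leading byte 0xCE = 11001110 → 2-byte char #4 = CE 91.
Offset 13: leading byte 0xE3 = 11100011 → 3-byte char #5 = E3 81 8A.
Offset 16: leading byte 0xF0 = 11110000 → 4-byte char #6 = F0 9D 99 8C.
Offset 20: leading byte 0xEF = 11101111 → 3-byte char #7 = EF A6 86.
Leading byte 0xEF = 11101111 matches 1110xxxx → 3-byte sequence.
Byte 1: 0xEF = 11101111, payload 1111 (4 bits).
Byte 2: 0xA6 = 10100110 (10xxxxxx ✓), payload 100110.
Byte 3: 0x86 = 10000110 (10xxxxxx ✓), payload 000110.
Concatenate: 1111100110000110 = 0xF986 (16 bits → U+F986).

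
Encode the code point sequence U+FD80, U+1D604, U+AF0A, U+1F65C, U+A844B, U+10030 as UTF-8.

EF B6 80 F0 9D 98 84 EA BC 8A F0 9F 99 9C F2 A8 91 8B F0 90 80 B0

U+FD80: 3-byte form → EF B6 80.
U+1D604: 4-byte form → F0 9D 98 84.
U+AF0A: 3-byte form → EA BC 8A.
U+1F65C: 4-byte form → F0 9F 99 9C.
U+A844B: 4-byte form → F2 A8 91 8B.
U+10030: 4-byte form → F0 90 80 B0.
Concatenated (22 bytes): EF B6 80 F0 9D 98 84 EA BC 8A F0 9F 99 9C F2 A8 91 8B F0 90 80 B0.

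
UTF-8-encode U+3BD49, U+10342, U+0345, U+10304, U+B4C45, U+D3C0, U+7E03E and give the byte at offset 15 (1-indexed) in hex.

0xF2

1-indexed offset 15 is 0-indexed offset 14.
U+3BD49 → 4-byte form F0 BB B5 89 at offsets 0–3.
U+10342 → 4-byte form F0 90 8D 82 at offsets 4–7.
U+0345 → 2-byte form CD 85 at offsets 8–9.
U+10304 → 4-byte form F0 90 8C 84 at offsets 10–13.
U+B4C45 → 4-byte form F2 B4 B1 85 at offsets 14–17.
Offset 14 falls in char 5's range; it's byte 1 of F2 B4 B1 85 = 0xF2.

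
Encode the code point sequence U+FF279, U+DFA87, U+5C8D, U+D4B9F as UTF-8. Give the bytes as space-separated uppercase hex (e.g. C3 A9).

F3 BF 89 B9 F3 9F AA 87 E5 B2 8D F3 94 AE 9F

U+FF279: 4-byte form → F3 BF 89 B9.
U+DFA87: 4-byte form → F3 9F AA 87.
U+5C8D: 3-byte form → E5 B2 8D.
U+D4B9F: 4-byte form → F3 94 AE 9F.
Concatenated (15 bytes): F3 BF 89 B9 F3 9F AA 87 E5 B2 8D F3 94 AE 9F.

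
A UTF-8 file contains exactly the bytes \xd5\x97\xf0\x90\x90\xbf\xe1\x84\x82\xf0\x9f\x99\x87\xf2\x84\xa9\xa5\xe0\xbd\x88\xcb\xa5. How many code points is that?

Byte at offset 0: 0xD5 = 11010101 → 2-byte char (#1). Advance 2.
Byte at offset 2: 0xF0 = 11110000 → 4-byte char (#2). Advance 4.
Byte at offset 6: 0xE1 = 11100001 → 3-byte char (#3). Advance 3.
Byte at offset 9: 0xF0 = 11110000 → 4-byte char (#4). Advance 4.
Byte at offset 13: 0xF2 = 11110010 → 4-byte char (#5). Advance 4.
Byte at offset 17: 0xE0 = 11100000 → 3-byte char (#6). Advance 3.
Byte at offset 20: 0xCB = 11001011 → 2-byte char (#7). Advance 2.
Reached end at offset 22 after 7 code points.

7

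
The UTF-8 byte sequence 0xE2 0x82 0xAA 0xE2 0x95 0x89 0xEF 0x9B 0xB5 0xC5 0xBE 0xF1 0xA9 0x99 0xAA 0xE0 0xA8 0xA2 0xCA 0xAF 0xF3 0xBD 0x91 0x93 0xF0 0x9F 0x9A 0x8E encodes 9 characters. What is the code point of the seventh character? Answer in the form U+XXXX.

U+02AF

Offset 0: leading byte 0xE2 = 11100010 → 3-byte char #1 = E2 82 AA.
Offset 3: leading byte 0xE2 = 11100010 → 3-byte char #2 = E2 95 89.
Offset 6: leading byte 0xEF = 11101111 → 3-byte char #3 = EF 9B B5.
Offset 9: leading byte 0xC5 = 11000101 → 2-byte char #4 = C5 BE.
Offset 11: leading byte 0xF1 = 11110001 → 4-byte char #5 = F1 A9 99 AA.
Offset 15: leading byte 0xE0 = 11100000 → 3-byte char #6 = E0 A8 A2.
Offset 18: leading byte 0xCA = 11001010 → 2-byte char #7 = CA AF.
Leading byte 0xCA = 11001010 matches 110xxxxx → 2-byte sequence.
Byte 1: 0xCA = 11001010, payload 01010 (5 bits).
Byte 2: 0xAF = 10101111 (10xxxxxx ✓), payload 101111.
Concatenate: 01010101111 = 0x2AF (11 bits → U+02AF).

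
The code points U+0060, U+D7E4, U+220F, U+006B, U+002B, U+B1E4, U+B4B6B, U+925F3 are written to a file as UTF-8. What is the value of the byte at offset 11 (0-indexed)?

U+0060 → 1-byte form 60 at offsets 0–0.
U+D7E4 → 3-byte form ED 9F A4 at offsets 1–3.
U+220F → 3-byte form E2 88 8F at offsets 4–6.
U+006B → 1-byte form 6B at offsets 7–7.
U+002B → 1-byte form 2B at offsets 8–8.
U+B1E4 → 3-byte form EB 87 A4 at offsets 9–11.
Offset 11 falls in char 6's range; it's byte 3 of EB 87 A4 = 0xA4.

0xA4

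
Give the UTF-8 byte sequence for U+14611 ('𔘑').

U+14611 = 0x14611 = 83473 decimal. In range U+10000–U+10FFFF → 4-byte form: 11110xxx 10xxxxxx 10xxxxxx 10xxxxxx.
Binary (21 bits): 000010100011000010001.
Split 3+6+6+6: 000 | 010100 | 011000 | 010001.
Byte 1: 11110000 = 0xF0.
Byte 2: 10010100 = 0x94.
Byte 3: 10011000 = 0x98.
Byte 4: 10010001 = 0x91.

F0 94 98 91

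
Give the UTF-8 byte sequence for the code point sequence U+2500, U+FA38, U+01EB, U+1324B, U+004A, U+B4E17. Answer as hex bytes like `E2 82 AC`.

E2 94 80 EF A8 B8 C7 AB F0 93 89 8B 4A F2 B4 B8 97

U+2500: 3-byte form → E2 94 80.
U+FA38: 3-byte form → EF A8 B8.
U+01EB: 2-byte form → C7 AB.
U+1324B: 4-byte form → F0 93 89 8B.
U+004A: 1-byte form → 4A.
U+B4E17: 4-byte form → F2 B4 B8 97.
Concatenated (17 bytes): E2 94 80 EF A8 B8 C7 AB F0 93 89 8B 4A F2 B4 B8 97.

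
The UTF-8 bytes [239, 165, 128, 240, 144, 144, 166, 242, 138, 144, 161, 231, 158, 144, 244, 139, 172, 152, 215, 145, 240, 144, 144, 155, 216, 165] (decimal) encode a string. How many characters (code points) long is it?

Byte at offset 0: 0xEF = 11101111 → 3-byte char (#1). Advance 3.
Byte at offset 3: 0xF0 = 11110000 → 4-byte char (#2). Advance 4.
Byte at offset 7: 0xF2 = 11110010 → 4-byte char (#3). Advance 4.
Byte at offset 11: 0xE7 = 11100111 → 3-byte char (#4). Advance 3.
Byte at offset 14: 0xF4 = 11110100 → 4-byte char (#5). Advance 4.
Byte at offset 18: 0xD7 = 11010111 → 2-byte char (#6). Advance 2.
Byte at offset 20: 0xF0 = 11110000 → 4-byte char (#7). Advance 4.
Byte at offset 24: 0xD8 = 11011000 → 2-byte char (#8). Advance 2.
Reached end at offset 26 after 8 code points.

8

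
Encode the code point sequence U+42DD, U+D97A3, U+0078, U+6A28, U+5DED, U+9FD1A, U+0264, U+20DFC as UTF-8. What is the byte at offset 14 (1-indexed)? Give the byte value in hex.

1-indexed offset 14 is 0-indexed offset 13.
U+42DD → 3-byte form E4 8B 9D at offsets 0–2.
U+D97A3 → 4-byte form F3 99 9E A3 at offsets 3–6.
U+0078 → 1-byte form 78 at offsets 7–7.
U+6A28 → 3-byte form E6 A8 A8 at offsets 8–10.
U+5DED → 3-byte form E5 B7 AD at offsets 11–13.
Offset 13 falls in char 5's range; it's byte 3 of E5 B7 AD = 0xAD.

0xAD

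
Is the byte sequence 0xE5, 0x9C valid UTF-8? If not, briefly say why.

invalid (sequence truncated)

Leading byte 0xE5 = 11100101 → 3-byte form, but only 2 bytes are present.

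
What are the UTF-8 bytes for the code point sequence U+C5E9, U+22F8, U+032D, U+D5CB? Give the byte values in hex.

EC 97 A9 E2 8B B8 CC AD ED 97 8B

U+C5E9: 3-byte form → EC 97 A9.
U+22F8: 3-byte form → E2 8B B8.
U+032D: 2-byte form → CC AD.
U+D5CB: 3-byte form → ED 97 8B.
Concatenated (11 bytes): EC 97 A9 E2 8B B8 CC AD ED 97 8B.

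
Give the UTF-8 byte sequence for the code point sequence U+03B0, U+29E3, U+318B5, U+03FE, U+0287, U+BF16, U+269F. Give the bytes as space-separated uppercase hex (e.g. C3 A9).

U+03B0: 2-byte form → CE B0.
U+29E3: 3-byte form → E2 A7 A3.
U+318B5: 4-byte form → F0 B1 A2 B5.
U+03FE: 2-byte form → CF BE.
U+0287: 2-byte form → CA 87.
U+BF16: 3-byte form → EB BC 96.
U+269F: 3-byte form → E2 9A 9F.
Concatenated (19 bytes): CE B0 E2 A7 A3 F0 B1 A2 B5 CF BE CA 87 EB BC 96 E2 9A 9F.

CE B0 E2 A7 A3 F0 B1 A2 B5 CF BE CA 87 EB BC 96 E2 9A 9F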